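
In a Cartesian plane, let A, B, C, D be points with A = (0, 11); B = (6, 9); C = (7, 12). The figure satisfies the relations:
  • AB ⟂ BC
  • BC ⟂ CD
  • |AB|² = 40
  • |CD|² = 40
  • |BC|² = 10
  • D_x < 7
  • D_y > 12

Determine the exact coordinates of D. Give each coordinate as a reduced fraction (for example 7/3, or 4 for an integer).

D = (1, 14)

1. D_x = 1  [[BC ⟂ CD ⇒ 1x+3y-43=0] ∩ [|D−(7, 12)|²=40]]
2. D_y = 14  [[BC ⟂ CD ⇒ 1x+3y-43=0] ∩ [|D−(7, 12)|²=40]]
   so D = (1, 14)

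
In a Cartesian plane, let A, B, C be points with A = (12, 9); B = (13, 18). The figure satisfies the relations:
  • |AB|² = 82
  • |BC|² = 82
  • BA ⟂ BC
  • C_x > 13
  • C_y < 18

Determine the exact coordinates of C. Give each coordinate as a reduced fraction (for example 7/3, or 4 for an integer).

1. C_x = 22  [[BA ⟂ BC ⇒ -1x-9y+175=0] ∩ [|C−(13, 18)|²=82]]
2. C_y = 17  [[BA ⟂ BC ⇒ -1x-9y+175=0] ∩ [|C−(13, 18)|²=82]]
   so C = (22, 17)

C = (22, 17)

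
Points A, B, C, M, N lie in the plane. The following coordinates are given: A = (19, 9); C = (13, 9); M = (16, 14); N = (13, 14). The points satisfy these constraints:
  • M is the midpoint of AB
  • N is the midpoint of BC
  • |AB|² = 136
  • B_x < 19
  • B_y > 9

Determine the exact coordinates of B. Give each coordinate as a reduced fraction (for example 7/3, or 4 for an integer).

B = (13, 19)

1. B_x = 13  [B = 2·M−A = 2·(16, 14)−(19, 9)]
2. B_y = 19  [B = 2·M−A = 2·(16, 14)−(19, 9)]
   so B = (13, 19)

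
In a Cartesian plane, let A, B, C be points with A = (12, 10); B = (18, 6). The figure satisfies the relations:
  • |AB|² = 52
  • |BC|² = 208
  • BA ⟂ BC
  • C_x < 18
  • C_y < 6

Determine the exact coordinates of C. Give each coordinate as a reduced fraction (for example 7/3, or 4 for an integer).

C = (10, -6)

1. C_x = 10  [[BA ⟂ BC ⇒ -6x+4y+84=0] ∩ [|C−(18, 6)|²=208]]
2. C_y = -6  [[BA ⟂ BC ⇒ -6x+4y+84=0] ∩ [|C−(18, 6)|²=208]]
   so C = (10, -6)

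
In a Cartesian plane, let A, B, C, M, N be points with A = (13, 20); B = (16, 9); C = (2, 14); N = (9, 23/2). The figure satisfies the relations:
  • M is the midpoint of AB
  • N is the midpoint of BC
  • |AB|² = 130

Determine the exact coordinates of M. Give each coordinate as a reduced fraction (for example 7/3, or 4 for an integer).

M = (29/2, 29/2)

1. M_x = 29/2  [2·M = A+B = (13, 20)+(16, 9)]
2. M_y = 29/2  [2·M = A+B = (13, 20)+(16, 9)]
   so M = (29/2, 29/2)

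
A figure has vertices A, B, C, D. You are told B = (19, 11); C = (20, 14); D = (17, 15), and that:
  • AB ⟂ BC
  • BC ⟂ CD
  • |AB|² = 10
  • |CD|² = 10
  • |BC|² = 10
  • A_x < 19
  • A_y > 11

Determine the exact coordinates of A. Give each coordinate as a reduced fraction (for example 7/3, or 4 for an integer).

A = (16, 12)

1. A_x = 16  [[AB ⟂ BC ⇒ -1x-3y+52=0] ∩ [|A−(19, 11)|²=10]]
2. A_y = 12  [[AB ⟂ BC ⇒ -1x-3y+52=0] ∩ [|A−(19, 11)|²=10]]
   so A = (16, 12)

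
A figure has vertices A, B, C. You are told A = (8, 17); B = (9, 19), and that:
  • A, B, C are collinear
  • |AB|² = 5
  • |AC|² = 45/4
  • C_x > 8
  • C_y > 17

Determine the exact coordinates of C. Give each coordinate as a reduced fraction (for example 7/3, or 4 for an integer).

C = (19/2, 20)

1. C_x = 19/2  [[A, B, C are collinear ⇒ -2x+1y-1=0] ∩ [|C−(8, 17)|²=45/4]]
2. C_y = 20  [[A, B, C are collinear ⇒ -2x+1y-1=0] ∩ [|C−(8, 17)|²=45/4]]
   so C = (19/2, 20)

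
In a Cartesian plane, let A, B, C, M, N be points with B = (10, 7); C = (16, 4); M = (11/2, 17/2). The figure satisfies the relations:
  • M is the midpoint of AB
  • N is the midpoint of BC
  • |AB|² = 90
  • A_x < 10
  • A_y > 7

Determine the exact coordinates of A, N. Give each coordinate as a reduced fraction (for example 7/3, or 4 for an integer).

1. A_x = 1  [A = 2·M−B = 2·(11/2, 17/2)−(10, 7)]
2. A_y = 10  [A = 2·M−B = 2·(11/2, 17/2)−(10, 7)]
   so A = (1, 10)
3. N_x = 13  [2·N = B+C = (10, 7)+(16, 4)]
4. N_y = 11/2  [2·N = B+C = (10, 7)+(16, 4)]
   so N = (13, 11/2)

A = (1, 10)
N = (13, 11/2)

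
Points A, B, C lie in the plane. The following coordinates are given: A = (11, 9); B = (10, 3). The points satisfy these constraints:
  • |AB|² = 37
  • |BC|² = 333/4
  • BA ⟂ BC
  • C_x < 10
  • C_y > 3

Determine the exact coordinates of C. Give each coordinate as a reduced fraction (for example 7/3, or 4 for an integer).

C = (1, 9/2)

1. C_x = 1  [[BA ⟂ BC ⇒ 1x+6y-28=0] ∩ [|C−(10, 3)|²=333/4]]
2. C_y = 9/2  [[BA ⟂ BC ⇒ 1x+6y-28=0] ∩ [|C−(10, 3)|²=333/4]]
   so C = (1, 9/2)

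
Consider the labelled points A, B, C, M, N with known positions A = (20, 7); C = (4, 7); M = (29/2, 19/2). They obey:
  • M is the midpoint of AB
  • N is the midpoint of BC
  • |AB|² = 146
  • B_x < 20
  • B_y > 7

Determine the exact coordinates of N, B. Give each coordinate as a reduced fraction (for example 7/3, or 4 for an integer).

1. B_x = 9  [B = 2·M−A = 2·(29/2, 19/2)−(20, 7)]
2. B_y = 12  [B = 2·M−A = 2·(29/2, 19/2)−(20, 7)]
   so B = (9, 12)
3. N_x = 13/2  [2·N = B+C = (9, 12)+(4, 7)]
4. N_y = 19/2  [2·N = B+C = (9, 12)+(4, 7)]
   so N = (13/2, 19/2)

N = (13/2, 19/2)
B = (9, 12)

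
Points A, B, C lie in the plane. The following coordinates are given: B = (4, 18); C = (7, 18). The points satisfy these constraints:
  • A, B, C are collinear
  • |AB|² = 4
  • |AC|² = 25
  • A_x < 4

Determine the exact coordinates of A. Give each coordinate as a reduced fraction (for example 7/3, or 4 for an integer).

1. A_x = 2  [[A, B, C are collinear ⇒ 3y-54=0] ∩ [|A−(4, 18)|²=4]]
2. A_y = 18  [[A, B, C are collinear ⇒ 3y-54=0] ∩ [|A−(4, 18)|²=4]]
   so A = (2, 18)

A = (2, 18)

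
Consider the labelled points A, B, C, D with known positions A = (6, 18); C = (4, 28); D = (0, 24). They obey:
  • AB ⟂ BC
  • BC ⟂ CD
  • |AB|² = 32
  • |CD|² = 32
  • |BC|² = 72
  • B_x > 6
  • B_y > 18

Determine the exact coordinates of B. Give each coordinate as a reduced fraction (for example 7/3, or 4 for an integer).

1. B_x = 10  [[BC ⟂ CD ⇒ 4x+4y-128=0] ∩ [|B−(6, 18)|²=32]]
2. B_y = 22  [[BC ⟂ CD ⇒ 4x+4y-128=0] ∩ [|B−(6, 18)|²=32]]
   so B = (10, 22)

B = (10, 22)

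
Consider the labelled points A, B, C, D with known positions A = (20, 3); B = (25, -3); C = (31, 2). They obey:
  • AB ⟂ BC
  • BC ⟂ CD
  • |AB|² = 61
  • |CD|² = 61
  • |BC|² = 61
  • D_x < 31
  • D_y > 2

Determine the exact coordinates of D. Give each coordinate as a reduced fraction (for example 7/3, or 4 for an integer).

D = (26, 8)

1. D_x = 26  [[BC ⟂ CD ⇒ 6x+5y-196=0] ∩ [|D−(31, 2)|²=61]]
2. D_y = 8  [[BC ⟂ CD ⇒ 6x+5y-196=0] ∩ [|D−(31, 2)|²=61]]
   so D = (26, 8)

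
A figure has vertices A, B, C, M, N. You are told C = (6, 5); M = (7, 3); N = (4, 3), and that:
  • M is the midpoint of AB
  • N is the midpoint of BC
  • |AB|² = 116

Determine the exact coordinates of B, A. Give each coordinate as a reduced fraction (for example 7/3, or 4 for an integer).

1. B_x = 2  [B = 2·N−C = 2·(4, 3)−(6, 5)]
2. B_y = 1  [B = 2·N−C = 2·(4, 3)−(6, 5)]
   so B = (2, 1)
3. A_x = 12  [A = 2·M−B = 2·(7, 3)−(2, 1)]
4. A_y = 5  [A = 2·M−B = 2·(7, 3)−(2, 1)]
   so A = (12, 5)

B = (2, 1)
A = (12, 5)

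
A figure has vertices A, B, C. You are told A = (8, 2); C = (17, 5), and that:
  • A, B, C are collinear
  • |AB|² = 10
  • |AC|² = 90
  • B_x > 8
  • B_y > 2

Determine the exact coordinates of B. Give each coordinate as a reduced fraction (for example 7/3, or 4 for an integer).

B = (11, 3)

1. B_x = 11  [[A, B, C are collinear ⇒ 3x-9y-6=0] ∩ [|B−(8, 2)|²=10]]
2. B_y = 3  [[A, B, C are collinear ⇒ 3x-9y-6=0] ∩ [|B−(8, 2)|²=10]]
   so B = (11, 3)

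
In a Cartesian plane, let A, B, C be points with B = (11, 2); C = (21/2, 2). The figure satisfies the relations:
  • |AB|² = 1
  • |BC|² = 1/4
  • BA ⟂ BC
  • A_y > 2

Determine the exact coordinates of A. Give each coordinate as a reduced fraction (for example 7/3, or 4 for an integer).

1. A_x = 11  [[BA ⟂ BC ⇒ -1/2x+11/2=0] ∩ [|A−(11, 2)|²=1]]
2. A_y = 3  [[BA ⟂ BC ⇒ -1/2x+11/2=0] ∩ [|A−(11, 2)|²=1]]
   so A = (11, 3)

A = (11, 3)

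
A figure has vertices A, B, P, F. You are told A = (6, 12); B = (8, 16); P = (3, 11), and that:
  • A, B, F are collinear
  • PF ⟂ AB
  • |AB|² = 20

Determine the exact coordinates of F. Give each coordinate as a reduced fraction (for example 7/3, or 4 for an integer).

F = (5, 10)

1. F_x = 5  [[A, B, F are collinear ⇒ -4x+2y=0] ∩ [PF ⟂ AB ⇒ 2x+4y-50=0]]
2. F_y = 10  [[A, B, F are collinear ⇒ -4x+2y=0] ∩ [PF ⟂ AB ⇒ 2x+4y-50=0]]
   so F = (5, 10)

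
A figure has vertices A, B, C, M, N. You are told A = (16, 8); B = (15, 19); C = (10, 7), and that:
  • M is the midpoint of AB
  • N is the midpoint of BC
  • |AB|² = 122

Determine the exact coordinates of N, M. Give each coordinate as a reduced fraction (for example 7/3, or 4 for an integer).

N = (25/2, 13)
M = (31/2, 27/2)

1. M_x = 31/2  [2·M = A+B = (16, 8)+(15, 19)]
2. M_y = 27/2  [2·M = A+B = (16, 8)+(15, 19)]
   so M = (31/2, 27/2)
3. N_x = 25/2  [2·N = B+C = (15, 19)+(10, 7)]
4. N_y = 13  [2·N = B+C = (15, 19)+(10, 7)]
   so N = (25/2, 13)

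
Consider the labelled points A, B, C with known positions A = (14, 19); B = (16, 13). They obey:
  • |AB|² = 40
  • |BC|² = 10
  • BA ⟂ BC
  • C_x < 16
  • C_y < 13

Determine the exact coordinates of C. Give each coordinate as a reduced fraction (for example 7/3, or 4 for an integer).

1. C_x = 13  [[BA ⟂ BC ⇒ -2x+6y-46=0] ∩ [|C−(16, 13)|²=10]]
2. C_y = 12  [[BA ⟂ BC ⇒ -2x+6y-46=0] ∩ [|C−(16, 13)|²=10]]
   so C = (13, 12)

C = (13, 12)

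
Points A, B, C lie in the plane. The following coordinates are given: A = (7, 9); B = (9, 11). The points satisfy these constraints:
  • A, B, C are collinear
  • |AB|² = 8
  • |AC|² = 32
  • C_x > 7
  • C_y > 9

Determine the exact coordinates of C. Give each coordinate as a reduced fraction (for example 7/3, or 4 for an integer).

1. C_x = 11  [[A, B, C are collinear ⇒ -2x+2y-4=0] ∩ [|C−(7, 9)|²=32]]
2. C_y = 13  [[A, B, C are collinear ⇒ -2x+2y-4=0] ∩ [|C−(7, 9)|²=32]]
   so C = (11, 13)

C = (11, 13)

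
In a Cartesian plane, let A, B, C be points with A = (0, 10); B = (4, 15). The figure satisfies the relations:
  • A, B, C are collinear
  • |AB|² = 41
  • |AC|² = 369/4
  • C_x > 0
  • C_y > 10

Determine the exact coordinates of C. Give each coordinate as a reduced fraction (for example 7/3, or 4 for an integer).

1. C_x = 6  [[A, B, C are collinear ⇒ -5x+4y-40=0] ∩ [|C−(0, 10)|²=369/4]]
2. C_y = 35/2  [[A, B, C are collinear ⇒ -5x+4y-40=0] ∩ [|C−(0, 10)|²=369/4]]
   so C = (6, 35/2)

C = (6, 35/2)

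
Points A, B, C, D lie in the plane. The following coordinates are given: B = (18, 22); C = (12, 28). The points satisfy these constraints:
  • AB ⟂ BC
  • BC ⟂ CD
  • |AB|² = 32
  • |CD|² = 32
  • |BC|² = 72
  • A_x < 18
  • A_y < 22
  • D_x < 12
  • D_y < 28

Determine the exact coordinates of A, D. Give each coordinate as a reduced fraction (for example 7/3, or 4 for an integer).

A = (14, 18)
D = (8, 24)

1. A_x = 14  [[AB ⟂ BC ⇒ 6x-6y+24=0] ∩ [|A−(18, 22)|²=32]]
2. A_y = 18  [[AB ⟂ BC ⇒ 6x-6y+24=0] ∩ [|A−(18, 22)|²=32]]
   so A = (14, 18)
3. D_x = 8  [[BC ⟂ CD ⇒ -6x+6y-96=0] ∩ [|D−(12, 28)|²=32]]
4. D_y = 24  [[BC ⟂ CD ⇒ -6x+6y-96=0] ∩ [|D−(12, 28)|²=32]]
   so D = (8, 24)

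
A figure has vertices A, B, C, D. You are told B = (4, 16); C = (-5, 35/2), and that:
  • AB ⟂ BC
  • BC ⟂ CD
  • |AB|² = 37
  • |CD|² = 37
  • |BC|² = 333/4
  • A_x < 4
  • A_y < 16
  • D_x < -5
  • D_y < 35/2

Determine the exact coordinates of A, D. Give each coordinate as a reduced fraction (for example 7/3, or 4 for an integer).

1. A_x = 3  [[AB ⟂ BC ⇒ 9x-3/2y-12=0] ∩ [|A−(4, 16)|²=37]]
2. A_y = 10  [[AB ⟂ BC ⇒ 9x-3/2y-12=0] ∩ [|A−(4, 16)|²=37]]
   so A = (3, 10)
3. D_x = -6  [[BC ⟂ CD ⇒ -9x+3/2y-285/4=0] ∩ [|D−(-5, 35/2)|²=37]]
4. D_y = 23/2  [[BC ⟂ CD ⇒ -9x+3/2y-285/4=0] ∩ [|D−(-5, 35/2)|²=37]]
   so D = (-6, 23/2)

A = (3, 10)
D = (-6, 23/2)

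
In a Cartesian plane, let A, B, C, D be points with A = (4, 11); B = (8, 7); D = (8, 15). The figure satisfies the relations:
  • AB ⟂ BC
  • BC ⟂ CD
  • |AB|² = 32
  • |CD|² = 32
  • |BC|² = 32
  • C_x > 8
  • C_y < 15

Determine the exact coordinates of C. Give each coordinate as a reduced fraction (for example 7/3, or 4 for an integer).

1. C_x = 12  [[AB ⟂ BC ⇒ 4x-4y-4=0] ∩ [|C−(8, 15)|²=32]]
2. C_y = 11  [[AB ⟂ BC ⇒ 4x-4y-4=0] ∩ [|C−(8, 15)|²=32]]
   so C = (12, 11)

C = (12, 11)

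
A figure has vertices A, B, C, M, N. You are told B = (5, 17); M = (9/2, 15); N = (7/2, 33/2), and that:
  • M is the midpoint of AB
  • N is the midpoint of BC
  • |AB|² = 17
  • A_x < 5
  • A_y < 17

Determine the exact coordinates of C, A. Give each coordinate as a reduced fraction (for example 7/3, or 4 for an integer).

1. A_x = 4  [A = 2·M−B = 2·(9/2, 15)−(5, 17)]
2. A_y = 13  [A = 2·M−B = 2·(9/2, 15)−(5, 17)]
   so A = (4, 13)
3. C_x = 2  [C = 2·N−B = 2·(7/2, 33/2)−(5, 17)]
4. C_y = 16  [C = 2·N−B = 2·(7/2, 33/2)−(5, 17)]
   so C = (2, 16)

C = (2, 16)
A = (4, 13)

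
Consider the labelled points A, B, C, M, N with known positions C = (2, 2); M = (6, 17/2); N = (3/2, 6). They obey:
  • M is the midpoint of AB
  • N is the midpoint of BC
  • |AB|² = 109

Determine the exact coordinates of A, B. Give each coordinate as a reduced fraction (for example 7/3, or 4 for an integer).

1. B_x = 1  [B = 2·N−C = 2·(3/2, 6)−(2, 2)]
2. B_y = 10  [B = 2·N−C = 2·(3/2, 6)−(2, 2)]
   so B = (1, 10)
3. A_x = 11  [A = 2·M−B = 2·(6, 17/2)−(1, 10)]
4. A_y = 7  [A = 2·M−B = 2·(6, 17/2)−(1, 10)]
   so A = (11, 7)

A = (11, 7)
B = (1, 10)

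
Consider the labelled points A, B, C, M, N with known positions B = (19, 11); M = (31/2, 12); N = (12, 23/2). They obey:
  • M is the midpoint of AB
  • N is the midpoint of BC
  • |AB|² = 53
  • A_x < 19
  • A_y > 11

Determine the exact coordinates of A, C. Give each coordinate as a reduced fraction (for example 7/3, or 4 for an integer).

A = (12, 13)
C = (5, 12)

1. A_x = 12  [A = 2·M−B = 2·(31/2, 12)−(19, 11)]
2. A_y = 13  [A = 2·M−B = 2·(31/2, 12)−(19, 11)]
   so A = (12, 13)
3. C_x = 5  [C = 2·N−B = 2·(12, 23/2)−(19, 11)]
4. C_y = 12  [C = 2·N−B = 2·(12, 23/2)−(19, 11)]
   so C = (5, 12)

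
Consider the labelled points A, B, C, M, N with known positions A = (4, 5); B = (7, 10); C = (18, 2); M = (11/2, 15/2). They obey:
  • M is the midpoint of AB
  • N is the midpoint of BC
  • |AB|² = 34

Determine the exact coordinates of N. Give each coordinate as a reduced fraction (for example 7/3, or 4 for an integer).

N = (25/2, 6)

1. N_x = 25/2  [2·N = B+C = (7, 10)+(18, 2)]
2. N_y = 6  [2·N = B+C = (7, 10)+(18, 2)]
   so N = (25/2, 6)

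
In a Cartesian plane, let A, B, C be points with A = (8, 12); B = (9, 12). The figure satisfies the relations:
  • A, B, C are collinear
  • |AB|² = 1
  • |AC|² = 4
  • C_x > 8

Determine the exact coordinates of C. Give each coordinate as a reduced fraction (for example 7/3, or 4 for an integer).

1. C_x = 10  [[A, B, C are collinear ⇒ 1y-12=0] ∩ [|C−(8, 12)|²=4]]
2. C_y = 12  [[A, B, C are collinear ⇒ 1y-12=0] ∩ [|C−(8, 12)|²=4]]
   so C = (10, 12)

C = (10, 12)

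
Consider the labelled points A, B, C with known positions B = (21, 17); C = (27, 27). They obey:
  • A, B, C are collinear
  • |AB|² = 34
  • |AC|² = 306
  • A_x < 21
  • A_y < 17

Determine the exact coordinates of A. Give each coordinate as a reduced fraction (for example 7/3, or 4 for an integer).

A = (18, 12)

1. A_x = 18  [[A, B, C are collinear ⇒ -10x+6y+108=0] ∩ [|A−(21, 17)|²=34]]
2. A_y = 12  [[A, B, C are collinear ⇒ -10x+6y+108=0] ∩ [|A−(21, 17)|²=34]]
   so A = (18, 12)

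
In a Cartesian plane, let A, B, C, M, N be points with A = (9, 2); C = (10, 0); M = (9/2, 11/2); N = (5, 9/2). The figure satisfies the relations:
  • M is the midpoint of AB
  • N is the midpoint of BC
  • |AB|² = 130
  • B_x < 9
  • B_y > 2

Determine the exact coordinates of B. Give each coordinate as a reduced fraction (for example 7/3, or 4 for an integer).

1. B_x = 0  [B = 2·M−A = 2·(9/2, 11/2)−(9, 2)]
2. B_y = 9  [B = 2·M−A = 2·(9/2, 11/2)−(9, 2)]
   so B = (0, 9)

B = (0, 9)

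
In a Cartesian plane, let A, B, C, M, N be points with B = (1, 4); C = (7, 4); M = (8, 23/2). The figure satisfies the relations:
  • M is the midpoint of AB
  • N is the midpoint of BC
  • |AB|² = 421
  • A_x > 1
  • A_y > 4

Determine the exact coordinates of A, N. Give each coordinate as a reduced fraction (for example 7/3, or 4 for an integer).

A = (15, 19)
N = (4, 4)

1. A_x = 15  [A = 2·M−B = 2·(8, 23/2)−(1, 4)]
2. A_y = 19  [A = 2·M−B = 2·(8, 23/2)−(1, 4)]
   so A = (15, 19)
3. N_x = 4  [2·N = B+C = (1, 4)+(7, 4)]
4. N_y = 4  [2·N = B+C = (1, 4)+(7, 4)]
   so N = (4, 4)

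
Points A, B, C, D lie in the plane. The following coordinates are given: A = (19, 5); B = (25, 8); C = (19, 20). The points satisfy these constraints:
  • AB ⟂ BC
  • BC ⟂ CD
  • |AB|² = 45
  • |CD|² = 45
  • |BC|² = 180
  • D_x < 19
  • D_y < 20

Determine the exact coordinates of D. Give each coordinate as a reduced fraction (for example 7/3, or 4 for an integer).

D = (13, 17)

1. D_x = 13  [[BC ⟂ CD ⇒ -6x+12y-126=0] ∩ [|D−(19, 20)|²=45]]
2. D_y = 17  [[BC ⟂ CD ⇒ -6x+12y-126=0] ∩ [|D−(19, 20)|²=45]]
   so D = (13, 17)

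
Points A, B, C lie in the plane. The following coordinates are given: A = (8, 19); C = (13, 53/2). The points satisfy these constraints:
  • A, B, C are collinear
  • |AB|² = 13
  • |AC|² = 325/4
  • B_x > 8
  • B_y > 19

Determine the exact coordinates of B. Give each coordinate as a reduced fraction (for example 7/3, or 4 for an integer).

B = (10, 22)

1. B_x = 10  [[A, B, C are collinear ⇒ 15/2x-5y+35=0] ∩ [|B−(8, 19)|²=13]]
2. B_y = 22  [[A, B, C are collinear ⇒ 15/2x-5y+35=0] ∩ [|B−(8, 19)|²=13]]
   so B = (10, 22)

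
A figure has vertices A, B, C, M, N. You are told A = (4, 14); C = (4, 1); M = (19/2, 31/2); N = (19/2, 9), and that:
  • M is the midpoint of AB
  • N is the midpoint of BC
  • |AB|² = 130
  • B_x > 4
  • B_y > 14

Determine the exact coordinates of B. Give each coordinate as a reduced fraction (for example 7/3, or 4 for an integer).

1. B_x = 15  [B = 2·M−A = 2·(19/2, 31/2)−(4, 14)]
2. B_y = 17  [B = 2·M−A = 2·(19/2, 31/2)−(4, 14)]
   so B = (15, 17)

B = (15, 17)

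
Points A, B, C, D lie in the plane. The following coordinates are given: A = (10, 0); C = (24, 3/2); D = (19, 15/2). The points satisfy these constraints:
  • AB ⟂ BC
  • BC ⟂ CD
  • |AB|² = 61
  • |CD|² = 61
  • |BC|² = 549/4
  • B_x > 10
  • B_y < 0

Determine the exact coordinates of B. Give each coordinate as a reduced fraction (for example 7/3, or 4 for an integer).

B = (15, -6)

1. B_x = 15  [[BC ⟂ CD ⇒ 5x-6y-111=0] ∩ [|B−(10, 0)|²=61]]
2. B_y = -6  [[BC ⟂ CD ⇒ 5x-6y-111=0] ∩ [|B−(10, 0)|²=61]]
   so B = (15, -6)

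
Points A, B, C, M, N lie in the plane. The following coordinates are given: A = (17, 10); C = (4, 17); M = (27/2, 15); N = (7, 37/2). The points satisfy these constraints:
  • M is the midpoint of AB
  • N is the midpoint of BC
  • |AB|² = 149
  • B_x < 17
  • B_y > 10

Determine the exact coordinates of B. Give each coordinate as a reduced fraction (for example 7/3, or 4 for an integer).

B = (10, 20)

1. B_x = 10  [B = 2·M−A = 2·(27/2, 15)−(17, 10)]
2. B_y = 20  [B = 2·M−A = 2·(27/2, 15)−(17, 10)]
   so B = (10, 20)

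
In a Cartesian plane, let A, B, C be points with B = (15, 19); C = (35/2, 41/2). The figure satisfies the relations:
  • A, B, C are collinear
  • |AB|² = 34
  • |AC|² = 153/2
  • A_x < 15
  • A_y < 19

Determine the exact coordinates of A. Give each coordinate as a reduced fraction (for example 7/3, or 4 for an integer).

1. A_x = 10  [[A, B, C are collinear ⇒ -3/2x+5/2y-25=0] ∩ [|A−(15, 19)|²=34]]
2. A_y = 16  [[A, B, C are collinear ⇒ -3/2x+5/2y-25=0] ∩ [|A−(15, 19)|²=34]]
   so A = (10, 16)

A = (10, 16)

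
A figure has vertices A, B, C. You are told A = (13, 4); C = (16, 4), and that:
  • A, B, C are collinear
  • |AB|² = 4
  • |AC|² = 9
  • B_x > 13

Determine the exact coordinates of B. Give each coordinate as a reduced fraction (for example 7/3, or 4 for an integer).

B = (15, 4)

1. B_x = 15  [[A, B, C are collinear ⇒ -3y+12=0] ∩ [|B−(13, 4)|²=4]]
2. B_y = 4  [[A, B, C are collinear ⇒ -3y+12=0] ∩ [|B−(13, 4)|²=4]]
   so B = (15, 4)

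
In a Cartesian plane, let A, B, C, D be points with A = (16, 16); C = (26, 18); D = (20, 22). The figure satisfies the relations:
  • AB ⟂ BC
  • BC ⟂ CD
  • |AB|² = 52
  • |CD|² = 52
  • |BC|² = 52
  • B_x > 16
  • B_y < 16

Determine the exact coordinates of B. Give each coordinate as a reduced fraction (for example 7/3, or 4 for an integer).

1. B_x = 22  [[BC ⟂ CD ⇒ 6x-4y-84=0] ∩ [|B−(16, 16)|²=52]]
2. B_y = 12  [[BC ⟂ CD ⇒ 6x-4y-84=0] ∩ [|B−(16, 16)|²=52]]
   so B = (22, 12)

B = (22, 12)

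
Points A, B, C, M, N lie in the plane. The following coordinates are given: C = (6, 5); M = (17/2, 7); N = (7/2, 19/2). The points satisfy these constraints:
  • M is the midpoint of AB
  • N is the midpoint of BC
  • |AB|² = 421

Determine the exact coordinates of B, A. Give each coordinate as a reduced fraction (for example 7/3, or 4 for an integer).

1. B_x = 1  [B = 2·N−C = 2·(7/2, 19/2)−(6, 5)]
2. B_y = 14  [B = 2·N−C = 2·(7/2, 19/2)−(6, 5)]
   so B = (1, 14)
3. A_x = 16  [A = 2·M−B = 2·(17/2, 7)−(1, 14)]
4. A_y = 0  [A = 2·M−B = 2·(17/2, 7)−(1, 14)]
   so A = (16, 0)

B = (1, 14)
A = (16, 0)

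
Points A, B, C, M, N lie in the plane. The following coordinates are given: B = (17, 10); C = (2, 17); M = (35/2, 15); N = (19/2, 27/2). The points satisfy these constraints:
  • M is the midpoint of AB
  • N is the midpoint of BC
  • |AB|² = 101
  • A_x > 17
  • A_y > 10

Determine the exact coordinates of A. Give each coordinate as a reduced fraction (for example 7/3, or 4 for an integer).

A = (18, 20)

1. A_x = 18  [A = 2·M−B = 2·(35/2, 15)−(17, 10)]
2. A_y = 20  [A = 2·M−B = 2·(35/2, 15)−(17, 10)]
   so A = (18, 20)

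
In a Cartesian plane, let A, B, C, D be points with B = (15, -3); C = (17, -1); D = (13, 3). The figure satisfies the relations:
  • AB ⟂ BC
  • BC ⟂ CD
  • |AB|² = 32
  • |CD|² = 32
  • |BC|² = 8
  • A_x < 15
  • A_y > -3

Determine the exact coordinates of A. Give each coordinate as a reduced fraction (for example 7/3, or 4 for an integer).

1. A_x = 11  [[AB ⟂ BC ⇒ -2x-2y+24=0] ∩ [|A−(15, -3)|²=32]]
2. A_y = 1  [[AB ⟂ BC ⇒ -2x-2y+24=0] ∩ [|A−(15, -3)|²=32]]
   so A = (11, 1)

A = (11, 1)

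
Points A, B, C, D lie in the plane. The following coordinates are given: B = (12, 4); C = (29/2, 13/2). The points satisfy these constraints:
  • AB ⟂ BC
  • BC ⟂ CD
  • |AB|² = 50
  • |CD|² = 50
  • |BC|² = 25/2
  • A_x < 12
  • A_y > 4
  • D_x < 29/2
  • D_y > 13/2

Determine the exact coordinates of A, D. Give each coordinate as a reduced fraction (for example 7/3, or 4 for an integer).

1. A_x = 7  [[AB ⟂ BC ⇒ -5/2x-5/2y+40=0] ∩ [|A−(12, 4)|²=50]]
2. A_y = 9  [[AB ⟂ BC ⇒ -5/2x-5/2y+40=0] ∩ [|A−(12, 4)|²=50]]
   so A = (7, 9)
3. D_x = 19/2  [[BC ⟂ CD ⇒ 5/2x+5/2y-105/2=0] ∩ [|D−(29/2, 13/2)|²=50]]
4. D_y = 23/2  [[BC ⟂ CD ⇒ 5/2x+5/2y-105/2=0] ∩ [|D−(29/2, 13/2)|²=50]]
   so D = (19/2, 23/2)

A = (7, 9)
D = (19/2, 23/2)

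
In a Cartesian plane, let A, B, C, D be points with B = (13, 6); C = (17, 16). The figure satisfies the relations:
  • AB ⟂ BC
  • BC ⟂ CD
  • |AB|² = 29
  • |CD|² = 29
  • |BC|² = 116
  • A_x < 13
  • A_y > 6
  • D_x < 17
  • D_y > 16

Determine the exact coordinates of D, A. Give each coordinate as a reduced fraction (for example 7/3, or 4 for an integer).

1. D_x = 12  [[BC ⟂ CD ⇒ 4x+10y-228=0] ∩ [|D−(17, 16)|²=29]]
2. D_y = 18  [[BC ⟂ CD ⇒ 4x+10y-228=0] ∩ [|D−(17, 16)|²=29]]
   so D = (12, 18)
3. A_x = 8  [[AB ⟂ BC ⇒ -4x-10y+112=0] ∩ [|A−(13, 6)|²=29]]
4. A_y = 8  [[AB ⟂ BC ⇒ -4x-10y+112=0] ∩ [|A−(13, 6)|²=29]]
   so A = (8, 8)

D = (12, 18)
A = (8, 8)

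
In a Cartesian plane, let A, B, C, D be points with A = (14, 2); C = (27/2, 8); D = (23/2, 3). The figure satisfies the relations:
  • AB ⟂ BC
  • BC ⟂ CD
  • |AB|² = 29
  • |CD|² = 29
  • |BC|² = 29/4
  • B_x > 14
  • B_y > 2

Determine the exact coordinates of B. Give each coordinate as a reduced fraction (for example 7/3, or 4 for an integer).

1. B_x = 16  [[BC ⟂ CD ⇒ 2x+5y-67=0] ∩ [|B−(14, 2)|²=29]]
2. B_y = 7  [[BC ⟂ CD ⇒ 2x+5y-67=0] ∩ [|B−(14, 2)|²=29]]
   so B = (16, 7)

B = (16, 7)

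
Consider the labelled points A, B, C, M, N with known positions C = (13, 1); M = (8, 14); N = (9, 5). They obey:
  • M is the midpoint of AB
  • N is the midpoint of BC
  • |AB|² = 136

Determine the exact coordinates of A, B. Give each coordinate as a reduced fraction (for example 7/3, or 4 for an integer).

A = (11, 19)
B = (5, 9)

1. B_x = 5  [B = 2·N−C = 2·(9, 5)−(13, 1)]
2. B_y = 9  [B = 2·N−C = 2·(9, 5)−(13, 1)]
   so B = (5, 9)
3. A_x = 11  [A = 2·M−B = 2·(8, 14)−(5, 9)]
4. A_y = 19  [A = 2·M−B = 2·(8, 14)−(5, 9)]
   so A = (11, 19)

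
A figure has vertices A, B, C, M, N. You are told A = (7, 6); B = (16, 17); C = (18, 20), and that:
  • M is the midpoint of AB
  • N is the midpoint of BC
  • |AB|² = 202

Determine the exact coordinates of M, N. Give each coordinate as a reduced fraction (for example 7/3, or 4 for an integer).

M = (23/2, 23/2)
N = (17, 37/2)

1. M_x = 23/2  [2·M = A+B = (7, 6)+(16, 17)]
2. M_y = 23/2  [2·M = A+B = (7, 6)+(16, 17)]
   so M = (23/2, 23/2)
3. N_x = 17  [2·N = B+C = (16, 17)+(18, 20)]
4. N_y = 37/2  [2·N = B+C = (16, 17)+(18, 20)]
   so N = (17, 37/2)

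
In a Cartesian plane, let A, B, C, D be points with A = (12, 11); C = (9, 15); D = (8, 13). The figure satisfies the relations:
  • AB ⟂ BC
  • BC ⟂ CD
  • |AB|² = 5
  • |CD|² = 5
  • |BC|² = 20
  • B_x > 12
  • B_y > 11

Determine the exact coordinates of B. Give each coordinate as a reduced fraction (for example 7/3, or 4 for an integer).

1. B_x = 13  [[BC ⟂ CD ⇒ 1x+2y-39=0] ∩ [|B−(12, 11)|²=5]]
2. B_y = 13  [[BC ⟂ CD ⇒ 1x+2y-39=0] ∩ [|B−(12, 11)|²=5]]
   so B = (13, 13)

B = (13, 13)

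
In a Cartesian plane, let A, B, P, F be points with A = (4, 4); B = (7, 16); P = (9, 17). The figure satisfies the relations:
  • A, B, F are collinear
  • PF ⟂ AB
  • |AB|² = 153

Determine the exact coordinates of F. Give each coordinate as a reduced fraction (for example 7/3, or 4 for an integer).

F = (125/17, 296/17)

1. F_x = 125/17  [[A, B, F are collinear ⇒ -12x+3y+36=0] ∩ [PF ⟂ AB ⇒ 3x+12y-231=0]]
2. F_y = 296/17  [[A, B, F are collinear ⇒ -12x+3y+36=0] ∩ [PF ⟂ AB ⇒ 3x+12y-231=0]]
   so F = (125/17, 296/17)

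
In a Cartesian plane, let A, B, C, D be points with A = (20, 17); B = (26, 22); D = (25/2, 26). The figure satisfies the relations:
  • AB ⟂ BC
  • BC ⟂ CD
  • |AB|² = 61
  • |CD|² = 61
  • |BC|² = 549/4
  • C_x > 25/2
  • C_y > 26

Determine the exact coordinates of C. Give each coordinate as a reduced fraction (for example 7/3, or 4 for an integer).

C = (37/2, 31)

1. C_x = 37/2  [[AB ⟂ BC ⇒ 6x+5y-266=0] ∩ [|C−(25/2, 26)|²=61]]
2. C_y = 31  [[AB ⟂ BC ⇒ 6x+5y-266=0] ∩ [|C−(25/2, 26)|²=61]]
   so C = (37/2, 31)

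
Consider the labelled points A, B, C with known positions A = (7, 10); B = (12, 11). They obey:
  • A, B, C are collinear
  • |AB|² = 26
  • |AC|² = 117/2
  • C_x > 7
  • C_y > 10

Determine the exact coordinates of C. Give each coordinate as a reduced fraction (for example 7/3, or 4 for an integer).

1. C_x = 29/2  [[A, B, C are collinear ⇒ -1x+5y-43=0] ∩ [|C−(7, 10)|²=117/2]]
2. C_y = 23/2  [[A, B, C are collinear ⇒ -1x+5y-43=0] ∩ [|C−(7, 10)|²=117/2]]
   so C = (29/2, 23/2)

C = (29/2, 23/2)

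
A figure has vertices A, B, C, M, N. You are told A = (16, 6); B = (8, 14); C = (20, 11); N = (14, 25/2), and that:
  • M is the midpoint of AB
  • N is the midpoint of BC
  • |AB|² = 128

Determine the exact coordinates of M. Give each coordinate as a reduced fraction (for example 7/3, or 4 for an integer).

1. M_x = 12  [2·M = A+B = (16, 6)+(8, 14)]
2. M_y = 10  [2·M = A+B = (16, 6)+(8, 14)]
   so M = (12, 10)

M = (12, 10)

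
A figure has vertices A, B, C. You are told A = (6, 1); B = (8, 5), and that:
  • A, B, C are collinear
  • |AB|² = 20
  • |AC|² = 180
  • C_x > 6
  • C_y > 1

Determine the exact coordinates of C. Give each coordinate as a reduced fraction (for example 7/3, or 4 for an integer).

C = (12, 13)

1. C_x = 12  [[A, B, C are collinear ⇒ -4x+2y+22=0] ∩ [|C−(6, 1)|²=180]]
2. C_y = 13  [[A, B, C are collinear ⇒ -4x+2y+22=0] ∩ [|C−(6, 1)|²=180]]
   so C = (12, 13)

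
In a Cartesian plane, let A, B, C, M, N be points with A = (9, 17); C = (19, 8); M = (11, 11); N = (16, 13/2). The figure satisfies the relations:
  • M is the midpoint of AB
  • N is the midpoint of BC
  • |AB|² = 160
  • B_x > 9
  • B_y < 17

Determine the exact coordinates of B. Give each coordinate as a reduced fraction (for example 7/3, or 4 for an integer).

1. B_x = 13  [B = 2·M−A = 2·(11, 11)−(9, 17)]
2. B_y = 5  [B = 2·M−A = 2·(11, 11)−(9, 17)]
   so B = (13, 5)

B = (13, 5)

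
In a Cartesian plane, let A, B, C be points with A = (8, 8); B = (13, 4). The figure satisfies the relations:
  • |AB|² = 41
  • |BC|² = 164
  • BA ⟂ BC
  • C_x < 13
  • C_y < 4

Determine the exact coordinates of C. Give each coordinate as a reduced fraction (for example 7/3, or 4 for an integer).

C = (5, -6)

1. C_x = 5  [[BA ⟂ BC ⇒ -5x+4y+49=0] ∩ [|C−(13, 4)|²=164]]
2. C_y = -6  [[BA ⟂ BC ⇒ -5x+4y+49=0] ∩ [|C−(13, 4)|²=164]]
   so C = (5, -6)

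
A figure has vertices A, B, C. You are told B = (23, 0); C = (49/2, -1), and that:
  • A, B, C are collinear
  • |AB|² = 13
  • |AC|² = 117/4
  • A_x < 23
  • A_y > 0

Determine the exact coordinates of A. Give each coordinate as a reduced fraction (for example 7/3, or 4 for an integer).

A = (20, 2)

1. A_x = 20  [[A, B, C are collinear ⇒ 1x+3/2y-23=0] ∩ [|A−(23, 0)|²=13]]
2. A_y = 2  [[A, B, C are collinear ⇒ 1x+3/2y-23=0] ∩ [|A−(23, 0)|²=13]]
   so A = (20, 2)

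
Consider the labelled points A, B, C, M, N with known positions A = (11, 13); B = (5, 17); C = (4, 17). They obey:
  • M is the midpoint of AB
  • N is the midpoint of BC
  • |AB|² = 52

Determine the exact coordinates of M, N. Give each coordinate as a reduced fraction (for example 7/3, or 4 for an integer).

1. M_x = 8  [2·M = A+B = (11, 13)+(5, 17)]
2. M_y = 15  [2·M = A+B = (11, 13)+(5, 17)]
   so M = (8, 15)
3. N_x = 9/2  [2·N = B+C = (5, 17)+(4, 17)]
4. N_y = 17  [2·N = B+C = (5, 17)+(4, 17)]
   so N = (9/2, 17)

M = (8, 15)
N = (9/2, 17)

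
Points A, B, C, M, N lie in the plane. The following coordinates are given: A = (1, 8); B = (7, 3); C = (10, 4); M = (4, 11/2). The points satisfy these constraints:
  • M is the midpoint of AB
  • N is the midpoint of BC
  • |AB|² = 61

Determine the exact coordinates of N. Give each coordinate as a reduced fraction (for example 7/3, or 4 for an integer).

1. N_x = 17/2  [2·N = B+C = (7, 3)+(10, 4)]
2. N_y = 7/2  [2·N = B+C = (7, 3)+(10, 4)]
   so N = (17/2, 7/2)

N = (17/2, 7/2)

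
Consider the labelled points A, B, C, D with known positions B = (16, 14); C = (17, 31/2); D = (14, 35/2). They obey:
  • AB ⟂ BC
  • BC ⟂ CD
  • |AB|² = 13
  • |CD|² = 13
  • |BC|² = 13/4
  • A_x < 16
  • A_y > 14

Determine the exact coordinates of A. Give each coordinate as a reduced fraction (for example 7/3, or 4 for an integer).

1. A_x = 13  [[AB ⟂ BC ⇒ -1x-3/2y+37=0] ∩ [|A−(16, 14)|²=13]]
2. A_y = 16  [[AB ⟂ BC ⇒ -1x-3/2y+37=0] ∩ [|A−(16, 14)|²=13]]
   so A = (13, 16)

A = (13, 16)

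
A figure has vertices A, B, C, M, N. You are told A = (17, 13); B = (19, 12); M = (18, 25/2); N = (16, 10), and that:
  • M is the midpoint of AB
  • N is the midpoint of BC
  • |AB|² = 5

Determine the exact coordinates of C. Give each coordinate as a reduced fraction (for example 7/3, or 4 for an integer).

C = (13, 8)

1. C_x = 13  [C = 2·N−B = 2·(16, 10)−(19, 12)]
2. C_y = 8  [C = 2·N−B = 2·(16, 10)−(19, 12)]
   so C = (13, 8)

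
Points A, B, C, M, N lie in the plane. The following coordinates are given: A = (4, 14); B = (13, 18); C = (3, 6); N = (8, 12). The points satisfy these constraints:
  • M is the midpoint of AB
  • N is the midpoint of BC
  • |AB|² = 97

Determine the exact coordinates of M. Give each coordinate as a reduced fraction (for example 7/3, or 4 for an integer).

1. M_x = 17/2  [2·M = A+B = (4, 14)+(13, 18)]
2. M_y = 16  [2·M = A+B = (4, 14)+(13, 18)]
   so M = (17/2, 16)

M = (17/2, 16)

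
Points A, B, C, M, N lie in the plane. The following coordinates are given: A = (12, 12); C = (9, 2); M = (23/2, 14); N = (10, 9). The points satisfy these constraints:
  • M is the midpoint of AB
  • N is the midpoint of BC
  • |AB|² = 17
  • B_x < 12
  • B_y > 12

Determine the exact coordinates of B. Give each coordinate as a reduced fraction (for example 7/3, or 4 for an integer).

B = (11, 16)

1. B_x = 11  [B = 2·M−A = 2·(23/2, 14)−(12, 12)]
2. B_y = 16  [B = 2·M−A = 2·(23/2, 14)−(12, 12)]
   so B = (11, 16)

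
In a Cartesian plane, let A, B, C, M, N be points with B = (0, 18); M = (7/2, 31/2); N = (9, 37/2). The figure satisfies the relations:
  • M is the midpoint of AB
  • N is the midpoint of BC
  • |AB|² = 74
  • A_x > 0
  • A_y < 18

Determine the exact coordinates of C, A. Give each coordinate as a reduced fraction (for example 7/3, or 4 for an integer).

1. A_x = 7  [A = 2·M−B = 2·(7/2, 31/2)−(0, 18)]
2. A_y = 13  [A = 2·M−B = 2·(7/2, 31/2)−(0, 18)]
   so A = (7, 13)
3. C_x = 18  [C = 2·N−B = 2·(9, 37/2)−(0, 18)]
4. C_y = 19  [C = 2·N−B = 2·(9, 37/2)−(0, 18)]
   so C = (18, 19)

C = (18, 19)
A = (7, 13)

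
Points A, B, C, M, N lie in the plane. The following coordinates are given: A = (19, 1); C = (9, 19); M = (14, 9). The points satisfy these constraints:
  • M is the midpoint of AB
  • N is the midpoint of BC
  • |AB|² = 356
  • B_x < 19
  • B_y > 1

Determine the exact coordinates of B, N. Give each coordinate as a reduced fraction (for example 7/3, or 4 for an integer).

B = (9, 17)
N = (9, 18)

1. B_x = 9  [B = 2·M−A = 2·(14, 9)−(19, 1)]
2. B_y = 17  [B = 2·M−A = 2·(14, 9)−(19, 1)]
   so B = (9, 17)
3. N_x = 9  [2·N = B+C = (9, 17)+(9, 19)]
4. N_y = 18  [2·N = B+C = (9, 17)+(9, 19)]
   so N = (9, 18)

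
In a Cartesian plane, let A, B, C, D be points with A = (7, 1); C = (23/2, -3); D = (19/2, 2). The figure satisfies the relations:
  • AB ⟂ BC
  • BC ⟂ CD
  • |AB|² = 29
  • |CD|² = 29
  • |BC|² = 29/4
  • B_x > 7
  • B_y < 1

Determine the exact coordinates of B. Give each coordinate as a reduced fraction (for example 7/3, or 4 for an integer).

B = (9, -4)

1. B_x = 9  [[BC ⟂ CD ⇒ 2x-5y-38=0] ∩ [|B−(7, 1)|²=29]]
2. B_y = -4  [[BC ⟂ CD ⇒ 2x-5y-38=0] ∩ [|B−(7, 1)|²=29]]
   so B = (9, -4)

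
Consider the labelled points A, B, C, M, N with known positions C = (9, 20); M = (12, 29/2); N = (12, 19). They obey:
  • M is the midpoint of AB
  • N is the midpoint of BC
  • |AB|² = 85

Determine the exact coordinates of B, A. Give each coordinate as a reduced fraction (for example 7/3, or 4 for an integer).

B = (15, 18)
A = (9, 11)

1. B_x = 15  [B = 2·N−C = 2·(12, 19)−(9, 20)]
2. B_y = 18  [B = 2·N−C = 2·(12, 19)−(9, 20)]
   so B = (15, 18)
3. A_x = 9  [A = 2·M−B = 2·(12, 29/2)−(15, 18)]
4. A_y = 11  [A = 2·M−B = 2·(12, 29/2)−(15, 18)]
   so A = (9, 11)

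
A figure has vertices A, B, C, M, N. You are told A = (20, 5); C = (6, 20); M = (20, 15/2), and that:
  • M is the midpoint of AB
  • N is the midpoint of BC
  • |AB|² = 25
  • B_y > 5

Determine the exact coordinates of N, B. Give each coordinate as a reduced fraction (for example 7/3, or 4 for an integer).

N = (13, 15)
B = (20, 10)

1. B_x = 20  [B = 2·M−A = 2·(20, 15/2)−(20, 5)]
2. B_y = 10  [B = 2·M−A = 2·(20, 15/2)−(20, 5)]
   so B = (20, 10)
3. N_x = 13  [2·N = B+C = (20, 10)+(6, 20)]
4. N_y = 15  [2·N = B+C = (20, 10)+(6, 20)]
   so N = (13, 15)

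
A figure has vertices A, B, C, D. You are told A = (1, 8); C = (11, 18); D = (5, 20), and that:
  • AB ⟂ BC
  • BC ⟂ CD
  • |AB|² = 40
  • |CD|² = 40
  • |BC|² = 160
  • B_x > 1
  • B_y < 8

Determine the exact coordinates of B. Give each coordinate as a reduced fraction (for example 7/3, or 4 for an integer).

B = (7, 6)

1. B_x = 7  [[BC ⟂ CD ⇒ 6x-2y-30=0] ∩ [|B−(1, 8)|²=40]]
2. B_y = 6  [[BC ⟂ CD ⇒ 6x-2y-30=0] ∩ [|B−(1, 8)|²=40]]
   so B = (7, 6)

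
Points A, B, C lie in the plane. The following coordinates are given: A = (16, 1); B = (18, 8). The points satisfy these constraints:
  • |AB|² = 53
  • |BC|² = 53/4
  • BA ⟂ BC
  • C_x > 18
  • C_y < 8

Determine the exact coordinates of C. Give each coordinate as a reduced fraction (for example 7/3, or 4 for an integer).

C = (43/2, 7)

1. C_x = 43/2  [[BA ⟂ BC ⇒ -2x-7y+92=0] ∩ [|C−(18, 8)|²=53/4]]
2. C_y = 7  [[BA ⟂ BC ⇒ -2x-7y+92=0] ∩ [|C−(18, 8)|²=53/4]]
   so C = (43/2, 7)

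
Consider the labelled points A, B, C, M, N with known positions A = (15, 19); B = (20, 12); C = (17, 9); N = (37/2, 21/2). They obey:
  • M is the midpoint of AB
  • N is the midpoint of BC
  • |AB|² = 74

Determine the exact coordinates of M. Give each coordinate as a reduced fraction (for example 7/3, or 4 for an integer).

M = (35/2, 31/2)

1. M_x = 35/2  [2·M = A+B = (15, 19)+(20, 12)]
2. M_y = 31/2  [2·M = A+B = (15, 19)+(20, 12)]
   so M = (35/2, 31/2)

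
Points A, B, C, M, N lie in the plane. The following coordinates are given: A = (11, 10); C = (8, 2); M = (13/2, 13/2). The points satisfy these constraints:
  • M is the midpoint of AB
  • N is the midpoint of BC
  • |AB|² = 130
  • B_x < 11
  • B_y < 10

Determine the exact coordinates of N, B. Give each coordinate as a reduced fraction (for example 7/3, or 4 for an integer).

N = (5, 5/2)
B = (2, 3)

1. B_x = 2  [B = 2·M−A = 2·(13/2, 13/2)−(11, 10)]
2. B_y = 3  [B = 2·M−A = 2·(13/2, 13/2)−(11, 10)]
   so B = (2, 3)
3. N_x = 5  [2·N = B+C = (2, 3)+(8, 2)]
4. N_y = 5/2  [2·N = B+C = (2, 3)+(8, 2)]
   so N = (5, 5/2)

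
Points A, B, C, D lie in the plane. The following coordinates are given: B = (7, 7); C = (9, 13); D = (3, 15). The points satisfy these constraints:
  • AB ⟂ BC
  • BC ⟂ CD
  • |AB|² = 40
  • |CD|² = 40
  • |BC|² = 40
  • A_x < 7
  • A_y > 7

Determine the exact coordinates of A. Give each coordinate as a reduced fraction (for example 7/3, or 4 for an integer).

1. A_x = 1  [[AB ⟂ BC ⇒ -2x-6y+56=0] ∩ [|A−(7, 7)|²=40]]
2. A_y = 9  [[AB ⟂ BC ⇒ -2x-6y+56=0] ∩ [|A−(7, 7)|²=40]]
   so A = (1, 9)

A = (1, 9)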